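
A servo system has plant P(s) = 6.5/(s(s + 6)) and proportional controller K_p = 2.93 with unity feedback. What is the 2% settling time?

T_s ≈ 1.33 s

The closed-loop denominator s² + 6s + 19.05 gives ω_n = √19.05 = 4.364 and ζ = 6/(2ω_n) = 0.6874.
2% settling time T_s ≈ 4/(ζω_n) = 4/3 = 1.33 s.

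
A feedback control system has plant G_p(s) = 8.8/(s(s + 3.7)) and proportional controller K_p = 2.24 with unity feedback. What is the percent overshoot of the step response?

Closed-loop characteristic equation: s² + 3.7s + 19.71 = 0, so ω_n = 4.44 rad/s and ζ = 3.7/(2·4.44) = 0.4167.
%OS = 100·exp(−πζ/√(1−ζ²)) = 100·exp(−π·0.4167/√0.8264) = 23.7%.

23.7%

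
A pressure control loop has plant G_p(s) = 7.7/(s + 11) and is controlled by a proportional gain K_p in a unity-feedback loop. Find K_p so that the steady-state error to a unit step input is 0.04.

K_p = 34.3

For a type-0 loop with proportional control, e_ss = 1/(1 + K_p·G_p(0)).
G_p(0) = 0.7. Require 1/(1 + K_p·0.7) = 0.04, so 1 + 0.7·K_p = 25.
K_p = (25 − 1)/0.7 = 34.3.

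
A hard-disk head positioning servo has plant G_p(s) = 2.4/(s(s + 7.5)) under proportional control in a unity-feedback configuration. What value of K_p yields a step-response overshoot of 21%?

From %OS = 100·exp(−πζ/√(1−ζ²)) = 21%, ζ = −ln(0.21)/√(π²+ln²(0.21)) = 0.4449.
Characteristic equation s² + 7.5s + 2.4K_p = 0 gives ζ = 7.5/(2√(2.4K_p)).
Setting ζ = 0.4449: √(2.4K_p) = 7.5/(2·0.4449) = 8.429, so K_p = 71.05/2.4 = 29.6.

K_p = 29.6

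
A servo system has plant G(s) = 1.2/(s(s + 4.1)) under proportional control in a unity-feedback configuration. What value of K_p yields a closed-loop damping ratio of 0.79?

Closed-loop characteristic equation: s² + 4.1s + K_p·1.2 = 0.
So ω_n = √(1.2K_p) and 2ζω_n = 4.1, giving ζ = 4.1/(2√(1.2K_p)).
Setting ζ = 0.79: √(1.2K_p) = 4.1/(2·0.79) = 2.595, so K_p = 6.734/1.2 = 5.61.

K_p = 5.61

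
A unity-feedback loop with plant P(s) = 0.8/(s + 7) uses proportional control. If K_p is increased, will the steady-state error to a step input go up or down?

The position error constant K_pos = K_p·P(0) grows with K_p, and e_ss = 1/(1+K_pos) falls.

decrease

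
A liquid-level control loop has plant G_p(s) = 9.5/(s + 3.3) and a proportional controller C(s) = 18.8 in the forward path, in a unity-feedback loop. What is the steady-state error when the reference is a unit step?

0.0181

The loop is type 0. Static position error constant K_pos = C(0)·G_p(0) = 18.8·2.879 = 54.12.
Steady-state error to a unit step: e_ss = 1/(1+K_pos) = 1/55.12 = 0.0181.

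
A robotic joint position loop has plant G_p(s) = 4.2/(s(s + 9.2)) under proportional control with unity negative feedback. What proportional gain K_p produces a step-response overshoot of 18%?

K_p = 21.9

From %OS = 100·exp(−πζ/√(1−ζ²)) = 18%, ζ = −ln(0.18)/√(π²+ln²(0.18)) = 0.4791.
Characteristic equation s² + 9.2s + 4.2K_p = 0 gives ζ = 9.2/(2√(4.2K_p)).
Setting ζ = 0.4791: √(4.2K_p) = 9.2/(2·0.4791) = 9.601, so K_p = 92.18/4.2 = 21.9.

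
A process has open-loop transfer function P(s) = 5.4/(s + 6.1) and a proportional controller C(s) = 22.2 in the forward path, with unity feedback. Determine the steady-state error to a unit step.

0.0484

The loop is type 0. Static position error constant K_pos = C(0)·P(0) = 22.2·0.8852 = 19.65.
Steady-state error to a unit step: e_ss = 1/(1+K_pos) = 1/20.65 = 0.0484.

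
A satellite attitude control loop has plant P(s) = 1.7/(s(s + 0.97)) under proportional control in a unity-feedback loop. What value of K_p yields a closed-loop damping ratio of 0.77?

Closed-loop characteristic equation: s² + 0.97s + K_p·1.7 = 0.
So ω_n = √(1.7K_p) and 2ζω_n = 0.97, giving ζ = 0.97/(2√(1.7K_p)).
Setting ζ = 0.77: √(1.7K_p) = 0.97/(2·0.77) = 0.6299, so K_p = 0.3967/1.7 = 0.233.

K_p = 0.233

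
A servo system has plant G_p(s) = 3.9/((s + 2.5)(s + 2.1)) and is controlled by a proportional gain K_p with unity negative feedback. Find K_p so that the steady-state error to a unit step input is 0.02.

Steady-state error for a unit step on this type-0 loop is 1/(1 + K_p·G_p(0)).
G_p(0) = 0.7429. Require 1/(1 + K_p·0.7429) = 0.02, so 1 + 0.7429·K_p = 50.
K_p = (50 − 1)/0.7429 = 66.

K_p = 66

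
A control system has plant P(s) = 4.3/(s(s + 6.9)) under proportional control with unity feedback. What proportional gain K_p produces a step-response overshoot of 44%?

K_p = 43.3

From %OS = 100·exp(−πζ/√(1−ζ²)) = 44%, ζ = −ln(0.44)/√(π²+ln²(0.44)) = 0.2528.
Characteristic equation s² + 6.9s + 4.3K_p = 0 gives ζ = 6.9/(2√(4.3K_p)).
Setting ζ = 0.2528: √(4.3K_p) = 6.9/(2·0.2528) = 13.65, so K_p = 186.2/4.3 = 43.3.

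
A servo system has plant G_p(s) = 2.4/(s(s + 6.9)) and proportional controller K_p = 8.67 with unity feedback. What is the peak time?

T_p = 1.05 s

From 1 + K_pG_p(s) = 0: s² + 6.9s + 20.81 = 0 ⇒ ω_n = 4.562, ζ = 0.7563.
Damped frequency ω_d = ω_n√(1−ζ²) = 2.984 rad/s, so peak time T_p = π/ω_d = 1.05 s.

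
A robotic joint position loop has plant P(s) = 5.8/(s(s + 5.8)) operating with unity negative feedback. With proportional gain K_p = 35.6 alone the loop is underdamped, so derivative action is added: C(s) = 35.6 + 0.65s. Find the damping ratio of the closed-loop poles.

Forward path: (35.6 + 0.65s)·5.8/(s(s+5.8)). The closed-loop characteristic equation is s² + (5.8 + 5.8·0.65)s + 5.8·35.6 = 0.
That is s² + 9.57s + 206.5 = 0, so ω_n = 14.37 rad/s and ζ = 9.57/(2·14.37) = 0.333.

ζ = 0.333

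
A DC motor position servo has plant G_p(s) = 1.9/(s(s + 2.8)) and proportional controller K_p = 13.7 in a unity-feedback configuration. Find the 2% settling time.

T_s ≈ 2.86 s

From 1 + K_pG_p(s) = 0: s² + 2.8s + 26.03 = 0 ⇒ ω_n = 5.102, ζ = 0.2744.
2% settling time T_s ≈ 4/(ζω_n) = 4/1.4 = 2.86 s.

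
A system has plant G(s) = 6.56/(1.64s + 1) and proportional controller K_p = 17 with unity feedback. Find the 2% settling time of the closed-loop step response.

T_s ≈ 0.0583 s

Closed loop: T(s) = K_p·G/(1+K_p·G) = 111.5/(1.64s + 1 + 111.5), with pole at s = −(1 + 111.5)/1.64 = −68.61.
τ = 1/68.61 = 0.01458 s, so 2% settling time ≈ 4τ = 0.0583 s.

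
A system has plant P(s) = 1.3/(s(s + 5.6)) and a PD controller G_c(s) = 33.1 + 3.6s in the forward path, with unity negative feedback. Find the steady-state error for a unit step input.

The open loop G_c(s)P(s) has a pole at the origin (type 1), so the static position error constant is infinite and e_ss = 1/(1+∞) = 0.

0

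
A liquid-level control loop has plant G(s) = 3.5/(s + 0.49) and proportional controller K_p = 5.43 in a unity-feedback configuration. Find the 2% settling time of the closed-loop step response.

Closed-loop transfer function: T(s) = K_p·G(s)/(1 + K_p·G(s)) = 19/(s + 0.49 + 19) = 19/(s + 19.49).
Time constant τ = 1/19.49 = 0.0513 s, so the 2% settling time is about 4τ = 0.205 s.

T_s ≈ 0.205 s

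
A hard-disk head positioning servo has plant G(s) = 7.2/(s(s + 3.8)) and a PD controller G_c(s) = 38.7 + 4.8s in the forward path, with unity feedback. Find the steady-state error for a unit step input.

The open loop G_c(s)G(s) has a pole at the origin (type 1), so the static position error constant is infinite and e_ss = 1/(1+∞) = 0.

0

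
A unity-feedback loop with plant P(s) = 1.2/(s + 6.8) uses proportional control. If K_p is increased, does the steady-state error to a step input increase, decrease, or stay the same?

decrease

The position error constant K_pos = K_p·P(0) grows with K_p, and e_ss = 1/(1+K_pos) falls.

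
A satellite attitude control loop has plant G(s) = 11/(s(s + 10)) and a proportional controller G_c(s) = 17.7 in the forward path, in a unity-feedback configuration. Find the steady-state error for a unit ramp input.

0.0514

The loop has one pole at the origin (type 1). Velocity error constant K_v = lim_{s→0} s·G_c(s)G(s) = 17.7·11/10 = 19.47.
Steady-state error to a unit ramp: e_ss = 1/K_v = 0.0514.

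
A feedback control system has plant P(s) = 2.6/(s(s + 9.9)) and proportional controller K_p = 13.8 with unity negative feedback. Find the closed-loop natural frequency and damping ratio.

ω_n = 5.99 rad/s, ζ = 0.826

1 + K_p·P(s) = 0 gives s² + 9.9s + 35.88 = 0.
Matching s² + 2ζω_n s + ω_n²: ω_n = √35.88 = 5.99 rad/s and 2ζω_n = 9.9, so ζ = 9.9/(2·5.99) = 0.826.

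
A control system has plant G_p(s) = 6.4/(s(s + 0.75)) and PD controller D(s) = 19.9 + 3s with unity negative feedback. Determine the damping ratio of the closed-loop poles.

ζ = 0.884

Forward path: (19.9 + 3s)·6.4/(s(s+0.75)). The closed-loop characteristic equation is s² + (0.75 + 6.4·3)s + 6.4·19.9 = 0.
That is s² + 19.95s + 127.4 = 0, so ω_n = 11.29 rad/s and ζ = 19.95/(2·11.29) = 0.8839.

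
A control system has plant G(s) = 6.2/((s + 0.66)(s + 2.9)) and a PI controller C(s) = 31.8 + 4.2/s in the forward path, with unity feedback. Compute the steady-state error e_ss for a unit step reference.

0

The open loop C(s)G(s) has a pole at the origin (type 1), so the static position error constant is infinite and e_ss = 1/(1+∞) = 0.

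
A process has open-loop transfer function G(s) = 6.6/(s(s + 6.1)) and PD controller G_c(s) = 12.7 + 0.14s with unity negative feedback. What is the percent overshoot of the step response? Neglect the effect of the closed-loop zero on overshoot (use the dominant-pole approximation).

27.1%

Forward path: (12.7 + 0.14s)·6.6/(s(s+6.1)). The closed-loop characteristic equation is s² + (6.1 + 6.6·0.14)s + 6.6·12.7 = 0.
That is s² + 7.024s + 83.82 = 0, so ω_n = 9.155 rad/s and ζ = 7.024/(2·9.155) = 0.3836.
%OS = 100·exp(−πζ/√(1−ζ²)) = 27.1%.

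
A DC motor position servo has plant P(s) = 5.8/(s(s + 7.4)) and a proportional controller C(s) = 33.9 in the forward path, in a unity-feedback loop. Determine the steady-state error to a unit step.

0

The open loop C(s)P(s) has a pole at the origin (type 1), so the static position error constant is infinite and e_ss = 1/(1+∞) = 0.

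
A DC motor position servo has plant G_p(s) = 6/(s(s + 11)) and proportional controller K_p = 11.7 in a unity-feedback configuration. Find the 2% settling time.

T_s ≈ 0.727 s

The closed-loop denominator s² + 11s + 70.2 gives ω_n = √70.2 = 8.379 and ζ = 11/(2ω_n) = 0.6564.
2% settling time T_s ≈ 4/(ζω_n) = 4/5.5 = 0.727 s.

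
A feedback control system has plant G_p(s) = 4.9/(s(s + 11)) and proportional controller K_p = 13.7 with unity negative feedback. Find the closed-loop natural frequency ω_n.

1 + K_p·G_p(s) = 0 gives s² + 11s + 67.13 = 0.
Matching s² + 2ζω_n s + ω_n²: ω_n = √67.13 = 8.193 rad/s and 2ζω_n = 11, so ζ = 11/(2·8.193) = 0.671.

ω_n = 8.19 rad/s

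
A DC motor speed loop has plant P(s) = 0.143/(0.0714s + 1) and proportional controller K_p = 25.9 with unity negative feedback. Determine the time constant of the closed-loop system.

Closed loop: T(s) = K_p·P/(1+K_p·P) = 3.704/(0.0714s + 1 + 3.704), with pole at s = −(1 + 3.704)/0.0714 = −65.88.
Closed-loop time constant τ = 1/65.88 = 0.0152 s.

τ = 0.0152 s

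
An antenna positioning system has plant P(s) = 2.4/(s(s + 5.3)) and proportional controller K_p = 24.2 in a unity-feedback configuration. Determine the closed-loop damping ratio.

The closed-loop denominator is s(s+5.3) + 24.2·2.4 = s² + 5.3s + 58.08.
Matching s² + 2ζω_n s + ω_n²: ω_n = √58.08 = 7.621 rad/s and 2ζω_n = 5.3, so ζ = 5.3/(2·7.621) = 0.348.

ζ = 0.348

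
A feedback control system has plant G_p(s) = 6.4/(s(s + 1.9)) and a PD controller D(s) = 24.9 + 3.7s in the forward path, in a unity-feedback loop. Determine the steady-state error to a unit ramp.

The loop has one pole at the origin (type 1). Velocity error constant K_v = lim_{s→0} s·D(s)G_p(s) = 24.9·6.4/1.9 = 83.87.
Steady-state error to a unit ramp: e_ss = 1/K_v = 0.0119.

0.0119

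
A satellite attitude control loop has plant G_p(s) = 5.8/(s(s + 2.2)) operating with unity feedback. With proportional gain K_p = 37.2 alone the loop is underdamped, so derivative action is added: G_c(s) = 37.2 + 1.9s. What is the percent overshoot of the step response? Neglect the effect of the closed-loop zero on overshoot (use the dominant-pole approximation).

Forward path: (37.2 + 1.9s)·5.8/(s(s+2.2)). The closed-loop characteristic equation is s² + (2.2 + 5.8·1.9)s + 5.8·37.2 = 0.
That is s² + 13.22s + 215.8 = 0, so ω_n = 14.69 rad/s and ζ = 13.22/(2·14.69) = 0.45.
%OS = 100·exp(−πζ/√(1−ζ²)) = 20.5%.

20.5%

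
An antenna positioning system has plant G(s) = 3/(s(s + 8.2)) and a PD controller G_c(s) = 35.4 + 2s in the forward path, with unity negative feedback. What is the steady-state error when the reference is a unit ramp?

0.0772

The loop has one pole at the origin (type 1). Velocity error constant K_v = lim_{s→0} s·G_c(s)G(s) = 35.4·3/8.2 = 12.95.
Steady-state error to a unit ramp: e_ss = 1/K_v = 0.0772.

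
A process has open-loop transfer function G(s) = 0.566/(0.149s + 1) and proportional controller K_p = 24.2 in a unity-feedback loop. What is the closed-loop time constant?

Closed loop: T(s) = K_p·G/(1+K_p·G) = 13.7/(0.149s + 1 + 13.7), with pole at s = −(1 + 13.7)/0.149 = −98.64.
Closed-loop time constant τ = 1/98.64 = 0.0101 s.

τ = 0.0101 s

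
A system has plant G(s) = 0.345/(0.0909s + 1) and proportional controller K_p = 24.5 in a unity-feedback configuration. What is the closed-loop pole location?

Closed loop: T(s) = K_p·G/(1+K_p·G) = 8.452/(0.0909s + 1 + 8.452), with pole at s = −(1 + 8.452)/0.0909 = −104.

s = -104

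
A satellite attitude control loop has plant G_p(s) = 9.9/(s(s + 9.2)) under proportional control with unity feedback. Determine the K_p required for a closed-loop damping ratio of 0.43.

Closed-loop characteristic equation: s² + 9.2s + K_p·9.9 = 0.
So ω_n = √(9.9K_p) and 2ζω_n = 9.2, giving ζ = 9.2/(2√(9.9K_p)).
Setting ζ = 0.43: √(9.9K_p) = 9.2/(2·0.43) = 10.7, so K_p = 114.4/9.9 = 11.6.

K_p = 11.6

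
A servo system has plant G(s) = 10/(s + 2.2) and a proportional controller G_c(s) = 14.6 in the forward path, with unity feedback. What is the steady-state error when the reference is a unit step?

0.0148

The loop is type 0. Static position error constant K_pos = G_c(0)·G(0) = 14.6·4.545 = 66.36.
Steady-state error to a unit step: e_ss = 1/(1+K_pos) = 1/67.36 = 0.0148.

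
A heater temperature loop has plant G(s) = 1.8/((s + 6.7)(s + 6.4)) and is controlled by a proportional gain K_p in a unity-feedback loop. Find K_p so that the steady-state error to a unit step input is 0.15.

K_p = 135

The loop is type 0, so e_ss(step) = 1/(1 + K_pos) with K_pos = K_p·G(0).
G(0) = 0.04198. Require 1/(1 + K_p·0.04198) = 0.15, so 1 + 0.04198·K_p = 6.667.
K_p = (6.667 − 1)/0.04198 = 135.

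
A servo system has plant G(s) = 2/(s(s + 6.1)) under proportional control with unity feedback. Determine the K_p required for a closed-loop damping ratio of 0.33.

Closed-loop characteristic equation: s² + 6.1s + K_p·2 = 0.
So ω_n = √(2K_p) and 2ζω_n = 6.1, giving ζ = 6.1/(2√(2K_p)).
Setting ζ = 0.33: √(2K_p) = 6.1/(2·0.33) = 9.242, so K_p = 85.42/2 = 42.7.

K_p = 42.7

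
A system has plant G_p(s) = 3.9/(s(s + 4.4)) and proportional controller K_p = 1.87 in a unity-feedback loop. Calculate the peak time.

Closed-loop characteristic equation: s² + 4.4s + 7.293 = 0, so ω_n = 2.701 rad/s and ζ = 4.4/(2·2.701) = 0.8146.
Damped frequency ω_d = ω_n√(1−ζ²) = 1.566 rad/s, so peak time T_p = π/ω_d = 2.01 s.

T_p = 2.01 s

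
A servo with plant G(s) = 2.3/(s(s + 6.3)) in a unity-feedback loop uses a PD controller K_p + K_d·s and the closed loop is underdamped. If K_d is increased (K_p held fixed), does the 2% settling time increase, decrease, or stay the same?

Characteristic equation s² + (6.3 + 2.3K_d)s + 2.3K_p = 0: raising K_d increases ζω_n = (6.3+2.3K_d)/2 while the loop stays underdamped, so T_s ≈ 4/(ζω_n) decreases.

decrease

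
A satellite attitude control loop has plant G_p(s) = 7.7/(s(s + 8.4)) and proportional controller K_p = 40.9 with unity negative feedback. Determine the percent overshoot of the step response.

From 1 + K_pG_p(s) = 0: s² + 8.4s + 314.9 = 0 ⇒ ω_n = 17.75, ζ = 0.2367.
%OS = 100·exp(−πζ/√(1−ζ²)) = 100·exp(−π·0.2367/√0.944) = 46.5%.

46.5%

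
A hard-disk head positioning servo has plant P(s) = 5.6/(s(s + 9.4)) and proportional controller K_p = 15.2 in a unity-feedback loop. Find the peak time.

T_p = 0.396 s

Closed-loop characteristic equation: s² + 9.4s + 85.12 = 0, so ω_n = 9.226 rad/s and ζ = 9.4/(2·9.226) = 0.5094.
Damped frequency ω_d = ω_n√(1−ζ²) = 7.939 rad/s, so peak time T_p = π/ω_d = 0.396 s.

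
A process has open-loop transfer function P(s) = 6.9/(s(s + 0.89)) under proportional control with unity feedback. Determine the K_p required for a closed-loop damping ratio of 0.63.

K_p = 0.0723

Closed-loop characteristic equation: s² + 0.89s + K_p·6.9 = 0.
So ω_n = √(6.9K_p) and 2ζω_n = 0.89, giving ζ = 0.89/(2√(6.9K_p)).
Setting ζ = 0.63: √(6.9K_p) = 0.89/(2·0.63) = 0.7063, so K_p = 0.4989/6.9 = 0.0723.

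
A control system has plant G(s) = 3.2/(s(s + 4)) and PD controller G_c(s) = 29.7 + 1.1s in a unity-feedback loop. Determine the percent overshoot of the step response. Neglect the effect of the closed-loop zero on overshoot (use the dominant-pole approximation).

Forward path: (29.7 + 1.1s)·3.2/(s(s+4)). The closed-loop characteristic equation is s² + (4 + 3.2·1.1)s + 3.2·29.7 = 0.
That is s² + 7.52s + 95.04 = 0, so ω_n = 9.749 rad/s and ζ = 7.52/(2·9.749) = 0.3857.
%OS = 100·exp(−πζ/√(1−ζ²)) = 26.9%.

26.9%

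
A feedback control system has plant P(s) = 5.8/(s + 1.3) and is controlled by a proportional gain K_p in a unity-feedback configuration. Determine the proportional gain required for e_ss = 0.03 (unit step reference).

For a type-0 loop with proportional control, e_ss = 1/(1 + K_p·P(0)).
P(0) = 4.462. Require 1/(1 + K_p·4.462) = 0.03, so 1 + 4.462·K_p = 33.33.
K_p = (33.33 − 1)/4.462 = 7.25.

K_p = 7.25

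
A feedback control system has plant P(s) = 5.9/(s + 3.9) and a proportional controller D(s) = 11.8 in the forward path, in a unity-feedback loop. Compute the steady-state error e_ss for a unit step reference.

0.053

The loop is type 0. Static position error constant K_pos = D(0)·P(0) = 11.8·1.513 = 17.85.
Steady-state error to a unit step: e_ss = 1/(1+K_pos) = 1/18.85 = 0.053.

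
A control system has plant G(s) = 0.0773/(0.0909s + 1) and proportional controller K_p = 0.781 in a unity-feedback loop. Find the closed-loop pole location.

s = -11.67

Closed loop: T(s) = K_p·G/(1+K_p·G) = 0.06037/(0.0909s + 1 + 0.06037), with pole at s = −(1 + 0.06037)/0.0909 = −11.67.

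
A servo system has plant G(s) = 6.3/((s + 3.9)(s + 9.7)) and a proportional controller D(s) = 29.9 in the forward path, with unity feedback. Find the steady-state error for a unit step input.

0.167

The loop is type 0. Static position error constant K_pos = D(0)·G(0) = 29.9·0.1665 = 4.979.
Steady-state error to a unit step: e_ss = 1/(1+K_pos) = 1/5.979 = 0.167.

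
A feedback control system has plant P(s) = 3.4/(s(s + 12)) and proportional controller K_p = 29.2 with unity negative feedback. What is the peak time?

From 1 + K_pP(s) = 0: s² + 12s + 99.28 = 0 ⇒ ω_n = 9.964, ζ = 0.6022.
Damped frequency ω_d = ω_n√(1−ζ²) = 7.955 rad/s, so peak time T_p = π/ω_d = 0.395 s.

T_p = 0.395 s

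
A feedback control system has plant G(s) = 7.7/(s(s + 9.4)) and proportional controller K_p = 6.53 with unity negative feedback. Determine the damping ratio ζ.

1 + K_p·G(s) = 0 gives s² + 9.4s + 50.28 = 0.
Matching s² + 2ζω_n s + ω_n²: ω_n = √50.28 = 7.091 rad/s and 2ζω_n = 9.4, so ζ = 9.4/(2·7.091) = 0.663.

ζ = 0.663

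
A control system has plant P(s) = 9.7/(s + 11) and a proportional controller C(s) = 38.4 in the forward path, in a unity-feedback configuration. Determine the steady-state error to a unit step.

The loop is type 0. Static position error constant K_pos = C(0)·P(0) = 38.4·0.8818 = 33.86.
Steady-state error to a unit step: e_ss = 1/(1+K_pos) = 1/34.86 = 0.0287.

0.0287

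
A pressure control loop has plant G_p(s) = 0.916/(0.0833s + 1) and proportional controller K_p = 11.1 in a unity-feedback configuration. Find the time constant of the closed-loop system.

Closed loop: T(s) = K_p·G_p/(1+K_p·G_p) = 10.17/(0.0833s + 1 + 10.17), with pole at s = −(1 + 10.17)/0.0833 = −134.1.
Closed-loop time constant τ = 1/134.1 = 0.00746 s.

τ = 0.00746 s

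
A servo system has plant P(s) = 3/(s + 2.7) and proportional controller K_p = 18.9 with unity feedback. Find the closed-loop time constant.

Closed-loop transfer function: T(s) = K_p·P(s)/(1 + K_p·P(s)) = 56.7/(s + 2.7 + 56.7) = 56.7/(s + 59.4).
Time constant τ = 1/59.4 = 0.0168 s.

τ = 0.0168 s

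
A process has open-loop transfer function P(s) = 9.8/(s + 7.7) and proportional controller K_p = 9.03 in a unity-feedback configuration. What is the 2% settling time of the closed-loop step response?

T_s ≈ 0.0416 s

Closed-loop transfer function: T(s) = K_p·P(s)/(1 + K_p·P(s)) = 88.49/(s + 7.7 + 88.49) = 88.49/(s + 96.19).
Time constant τ = 1/96.19 = 0.0104 s, so the 2% settling time is about 4τ = 0.0416 s.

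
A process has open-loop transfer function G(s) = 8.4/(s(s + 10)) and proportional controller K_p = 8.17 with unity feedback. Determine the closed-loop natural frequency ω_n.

ω_n = 8.28 rad/s

1 + K_p·G(s) = 0 gives s² + 10s + 68.63 = 0.
So ω_n² = 68.63 ⇒ ω_n = 8.284 rad/s, and ζ = 10/(2ω_n) = 0.604.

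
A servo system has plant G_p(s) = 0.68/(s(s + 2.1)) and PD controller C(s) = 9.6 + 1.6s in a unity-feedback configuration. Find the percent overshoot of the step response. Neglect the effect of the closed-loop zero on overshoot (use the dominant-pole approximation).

Forward path: (9.6 + 1.6s)·0.68/(s(s+2.1)). The closed-loop characteristic equation is s² + (2.1 + 0.68·1.6)s + 0.68·9.6 = 0.
That is s² + 3.188s + 6.528 = 0, so ω_n = 2.555 rad/s and ζ = 3.188/(2·2.555) = 0.6239.
%OS = 100·exp(−πζ/√(1−ζ²)) = 8.14%.

8.14%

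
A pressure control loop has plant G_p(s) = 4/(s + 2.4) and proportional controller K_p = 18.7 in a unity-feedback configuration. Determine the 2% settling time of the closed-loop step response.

T_s ≈ 0.0518 s

Closed-loop transfer function: T(s) = K_p·G_p(s)/(1 + K_p·G_p(s)) = 74.8/(s + 2.4 + 74.8) = 74.8/(s + 77.2).
Time constant τ = 1/77.2 = 0.01295 s, so the 2% settling time is about 4τ = 0.0518 s.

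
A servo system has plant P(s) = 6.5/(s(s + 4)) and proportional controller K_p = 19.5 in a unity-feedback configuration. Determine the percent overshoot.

Closed-loop characteristic equation: s² + 4s + 126.8 = 0, so ω_n = 11.26 rad/s and ζ = 4/(2·11.26) = 0.1776.
%OS = 100·exp(−πζ/√(1−ζ²)) = 100·exp(−π·0.1776/√0.9684) = 56.7%.

56.7%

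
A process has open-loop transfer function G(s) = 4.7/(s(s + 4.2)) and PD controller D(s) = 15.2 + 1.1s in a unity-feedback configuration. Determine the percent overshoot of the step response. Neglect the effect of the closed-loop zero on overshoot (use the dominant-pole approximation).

12.3%

Forward path: (15.2 + 1.1s)·4.7/(s(s+4.2)). The closed-loop characteristic equation is s² + (4.2 + 4.7·1.1)s + 4.7·15.2 = 0.
That is s² + 9.37s + 71.44 = 0, so ω_n = 8.452 rad/s and ζ = 9.37/(2·8.452) = 0.5543.
%OS = 100·exp(−πζ/√(1−ζ²)) = 12.3%.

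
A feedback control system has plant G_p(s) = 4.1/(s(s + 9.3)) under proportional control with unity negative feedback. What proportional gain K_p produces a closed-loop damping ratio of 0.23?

Closed-loop characteristic equation: s² + 9.3s + K_p·4.1 = 0.
So ω_n = √(4.1K_p) and 2ζω_n = 9.3, giving ζ = 9.3/(2√(4.1K_p)).
Setting ζ = 0.23: √(4.1K_p) = 9.3/(2·0.23) = 20.22, so K_p = 408.7/4.1 = 99.7.

K_p = 99.7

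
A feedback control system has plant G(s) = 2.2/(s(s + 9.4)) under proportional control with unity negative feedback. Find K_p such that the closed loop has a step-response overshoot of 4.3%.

From %OS = 100·exp(−πζ/√(1−ζ²)) = 4.3%, ζ = −ln(0.043)/√(π²+ln²(0.043)) = 0.7077.
Characteristic equation s² + 9.4s + 2.2K_p = 0 gives ζ = 9.4/(2√(2.2K_p)).
Setting ζ = 0.7077: √(2.2K_p) = 9.4/(2·0.7077) = 6.642, so K_p = 44.11/2.2 = 20.1.

K_p = 20.1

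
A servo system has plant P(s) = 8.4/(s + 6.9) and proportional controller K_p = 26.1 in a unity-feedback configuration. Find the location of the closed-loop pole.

Closed-loop transfer function: T(s) = K_p·P(s)/(1 + K_p·P(s)) = 219.2/(s + 6.9 + 219.2) = 219.2/(s + 226.1).
The closed-loop pole is at s = −226.1.

s = -226.1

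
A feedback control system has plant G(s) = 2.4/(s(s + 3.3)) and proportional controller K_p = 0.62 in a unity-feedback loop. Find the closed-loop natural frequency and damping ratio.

1 + K_p·G(s) = 0 gives s² + 3.3s + 1.488 = 0.
Matching s² + 2ζω_n s + ω_n²: ω_n = √1.488 = 1.22 rad/s and 2ζω_n = 3.3, so ζ = 3.3/(2·1.22) = 1.35.

ω_n = 1.22 rad/s, ζ = 1.35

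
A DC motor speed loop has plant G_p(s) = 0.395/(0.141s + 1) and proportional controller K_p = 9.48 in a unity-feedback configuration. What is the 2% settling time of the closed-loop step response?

T_s ≈ 0.119 s

Closed loop: T(s) = K_p·G_p/(1+K_p·G_p) = 3.745/(0.141s + 1 + 3.745), with pole at s = −(1 + 3.745)/0.141 = −33.65.
τ = 1/33.65 = 0.02972 s, so 2% settling time ≈ 4τ = 0.119 s.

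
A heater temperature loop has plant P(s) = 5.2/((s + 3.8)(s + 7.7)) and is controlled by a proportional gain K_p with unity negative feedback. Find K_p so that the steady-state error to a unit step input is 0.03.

Steady-state error for a unit step on this type-0 loop is 1/(1 + K_p·P(0)).
P(0) = 0.1777. Require 1/(1 + K_p·0.1777) = 0.03, so 1 + 0.1777·K_p = 33.33.
K_p = (33.33 − 1)/0.1777 = 182.

K_p = 182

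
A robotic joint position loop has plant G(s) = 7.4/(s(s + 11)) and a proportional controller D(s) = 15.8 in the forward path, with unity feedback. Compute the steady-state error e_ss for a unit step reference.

The open loop D(s)G(s) has a pole at the origin (type 1), so the static position error constant is infinite and e_ss = 1/(1+∞) = 0.

0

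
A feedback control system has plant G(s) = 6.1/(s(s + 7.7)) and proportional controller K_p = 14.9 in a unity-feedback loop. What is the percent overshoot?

25%

Closed-loop characteristic equation: s² + 7.7s + 90.89 = 0, so ω_n = 9.534 rad/s and ζ = 7.7/(2·9.534) = 0.4038.
%OS = 100·exp(−πζ/√(1−ζ²)) = 100·exp(−π·0.4038/√0.8369) = 25%.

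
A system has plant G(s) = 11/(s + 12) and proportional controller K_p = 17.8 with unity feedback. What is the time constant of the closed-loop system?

τ = 0.00481 s

Closed-loop transfer function: T(s) = K_p·G(s)/(1 + K_p·G(s)) = 195.8/(s + 12 + 195.8) = 195.8/(s + 207.8).
Time constant τ = 1/207.8 = 0.00481 s.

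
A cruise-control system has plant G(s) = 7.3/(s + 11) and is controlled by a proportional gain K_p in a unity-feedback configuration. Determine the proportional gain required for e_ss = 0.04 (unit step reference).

Steady-state error for a unit step on this type-0 loop is 1/(1 + K_p·G(0)).
G(0) = 0.6636. Require 1/(1 + K_p·0.6636) = 0.04, so 1 + 0.6636·K_p = 25.
K_p = (25 − 1)/0.6636 = 36.2.

K_p = 36.2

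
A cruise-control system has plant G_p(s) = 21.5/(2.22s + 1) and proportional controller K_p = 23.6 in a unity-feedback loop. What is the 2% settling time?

T_s ≈ 0.0175 s

Closed loop: T(s) = K_p·G_p/(1+K_p·G_p) = 507.4/(2.22s + 1 + 507.4), with pole at s = −(1 + 507.4)/2.22 = −229.
τ = 1/229 = 0.004367 s, so 2% settling time ≈ 4τ = 0.0175 s.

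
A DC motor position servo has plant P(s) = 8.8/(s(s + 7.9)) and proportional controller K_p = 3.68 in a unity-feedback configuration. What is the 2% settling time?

T_s ≈ 1.01 s

From 1 + K_pP(s) = 0: s² + 7.9s + 32.38 = 0 ⇒ ω_n = 5.691, ζ = 0.6941.
2% settling time T_s ≈ 4/(ζω_n) = 4/3.95 = 1.01 s.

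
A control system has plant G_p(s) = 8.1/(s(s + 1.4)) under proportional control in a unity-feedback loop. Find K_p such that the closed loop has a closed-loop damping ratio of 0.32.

K_p = 0.591

Closed-loop characteristic equation: s² + 1.4s + K_p·8.1 = 0.
So ω_n = √(8.1K_p) and 2ζω_n = 1.4, giving ζ = 1.4/(2√(8.1K_p)).
Setting ζ = 0.32: √(8.1K_p) = 1.4/(2·0.32) = 2.188, so K_p = 4.785/8.1 = 0.591.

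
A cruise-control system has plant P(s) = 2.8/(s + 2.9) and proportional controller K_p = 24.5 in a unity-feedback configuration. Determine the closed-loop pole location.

Closed-loop transfer function: T(s) = K_p·P(s)/(1 + K_p·P(s)) = 68.6/(s + 2.9 + 68.6) = 68.6/(s + 71.5).
The closed-loop pole is at s = −71.5.

s = -71.5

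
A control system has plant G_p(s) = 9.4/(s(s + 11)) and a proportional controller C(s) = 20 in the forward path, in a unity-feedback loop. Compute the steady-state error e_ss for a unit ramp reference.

0.0585

The loop has one pole at the origin (type 1). Velocity error constant K_v = lim_{s→0} s·C(s)G_p(s) = 20·9.4/11 = 17.09.
Steady-state error to a unit ramp: e_ss = 1/K_v = 0.0585.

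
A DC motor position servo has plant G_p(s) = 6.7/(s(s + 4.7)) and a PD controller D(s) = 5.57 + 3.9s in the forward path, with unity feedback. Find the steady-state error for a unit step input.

The open loop D(s)G_p(s) has a pole at the origin (type 1), so the static position error constant is infinite and e_ss = 1/(1+∞) = 0.

0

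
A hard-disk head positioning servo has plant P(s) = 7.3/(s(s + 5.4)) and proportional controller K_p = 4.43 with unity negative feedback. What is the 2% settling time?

The closed-loop denominator s² + 5.4s + 32.34 gives ω_n = √32.34 = 5.687 and ζ = 5.4/(2ω_n) = 0.4748.
2% settling time T_s ≈ 4/(ζω_n) = 4/2.7 = 1.48 s.

T_s ≈ 1.48 s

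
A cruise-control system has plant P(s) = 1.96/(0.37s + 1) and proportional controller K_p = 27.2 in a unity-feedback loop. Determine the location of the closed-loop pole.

s = -146.8

Closed loop: T(s) = K_p·P/(1+K_p·P) = 53.31/(0.37s + 1 + 53.31), with pole at s = −(1 + 53.31)/0.37 = −146.8.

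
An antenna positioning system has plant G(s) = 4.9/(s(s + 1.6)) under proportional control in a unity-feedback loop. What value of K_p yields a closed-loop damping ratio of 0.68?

Closed-loop characteristic equation: s² + 1.6s + K_p·4.9 = 0.
So ω_n = √(4.9K_p) and 2ζω_n = 1.6, giving ζ = 1.6/(2√(4.9K_p)).
Setting ζ = 0.68: √(4.9K_p) = 1.6/(2·0.68) = 1.176, so K_p = 1.384/4.9 = 0.282.

K_p = 0.282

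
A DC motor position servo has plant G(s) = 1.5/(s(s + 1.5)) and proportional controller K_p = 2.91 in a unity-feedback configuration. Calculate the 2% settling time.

The closed-loop denominator s² + 1.5s + 4.365 gives ω_n = √4.365 = 2.089 and ζ = 1.5/(2ω_n) = 0.359.
2% settling time T_s ≈ 4/(ζω_n) = 4/0.75 = 5.33 s.

T_s ≈ 5.33 s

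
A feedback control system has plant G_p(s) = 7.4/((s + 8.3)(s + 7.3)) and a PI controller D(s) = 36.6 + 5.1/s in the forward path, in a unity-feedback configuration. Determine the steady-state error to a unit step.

The open loop D(s)G_p(s) has a pole at the origin (type 1), so the static position error constant is infinite and e_ss = 1/(1+∞) = 0.

0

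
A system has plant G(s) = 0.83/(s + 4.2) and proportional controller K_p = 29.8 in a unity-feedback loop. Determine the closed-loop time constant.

Closed-loop transfer function: T(s) = K_p·G(s)/(1 + K_p·G(s)) = 24.73/(s + 4.2 + 24.73) = 24.73/(s + 28.93).
Time constant τ = 1/28.93 = 0.0346 s.

τ = 0.0346 s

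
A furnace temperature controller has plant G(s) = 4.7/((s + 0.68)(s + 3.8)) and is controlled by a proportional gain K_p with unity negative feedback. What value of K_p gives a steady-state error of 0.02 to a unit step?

Steady-state error for a unit step on this type-0 loop is 1/(1 + K_p·G(0)).
G(0) = 1.819. Require 1/(1 + K_p·1.819) = 0.02, so 1 + 1.819·K_p = 50.
K_p = (50 − 1)/1.819 = 26.9.

K_p = 26.9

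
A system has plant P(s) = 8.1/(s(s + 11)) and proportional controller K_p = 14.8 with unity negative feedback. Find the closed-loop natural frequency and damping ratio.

ω_n = 10.9 rad/s, ζ = 0.502

The closed-loop denominator is s(s+11) + 14.8·8.1 = s² + 11s + 119.9.
So ω_n² = 119.9 ⇒ ω_n = 10.95 rad/s, and ζ = 11/(2ω_n) = 0.502.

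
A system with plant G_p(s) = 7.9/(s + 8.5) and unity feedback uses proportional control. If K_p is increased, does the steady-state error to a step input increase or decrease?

The position error constant K_pos = K_p·G_p(0) grows with K_p, and e_ss = 1/(1+K_pos) falls.

decrease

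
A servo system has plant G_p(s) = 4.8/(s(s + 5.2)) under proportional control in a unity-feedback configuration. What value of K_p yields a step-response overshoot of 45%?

K_p = 23.2

From %OS = 100·exp(−πζ/√(1−ζ²)) = 45%, ζ = −ln(0.45)/√(π²+ln²(0.45)) = 0.2463.
Characteristic equation s² + 5.2s + 4.8K_p = 0 gives ζ = 5.2/(2√(4.8K_p)).
Setting ζ = 0.2463: √(4.8K_p) = 5.2/(2·0.2463) = 10.55, so K_p = 111.4/4.8 = 23.2.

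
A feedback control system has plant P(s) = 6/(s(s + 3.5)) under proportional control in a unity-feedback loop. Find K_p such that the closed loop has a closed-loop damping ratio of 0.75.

K_p = 0.907

Closed-loop characteristic equation: s² + 3.5s + K_p·6 = 0.
So ω_n = √(6K_p) and 2ζω_n = 3.5, giving ζ = 3.5/(2√(6K_p)).
Setting ζ = 0.75: √(6K_p) = 3.5/(2·0.75) = 2.333, so K_p = 5.444/6 = 0.907.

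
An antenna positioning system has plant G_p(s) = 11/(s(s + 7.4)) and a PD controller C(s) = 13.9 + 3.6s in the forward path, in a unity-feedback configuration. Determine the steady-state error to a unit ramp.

The loop has one pole at the origin (type 1). Velocity error constant K_v = lim_{s→0} s·C(s)G_p(s) = 13.9·11/7.4 = 20.66.
Steady-state error to a unit ramp: e_ss = 1/K_v = 0.0484.

0.0484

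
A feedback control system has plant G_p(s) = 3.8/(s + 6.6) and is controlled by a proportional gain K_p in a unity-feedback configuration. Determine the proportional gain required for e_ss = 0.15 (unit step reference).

K_p = 9.84

Steady-state error for a unit step on this type-0 loop is 1/(1 + K_p·G_p(0)).
G_p(0) = 0.5758. Require 1/(1 + K_p·0.5758) = 0.15, so 1 + 0.5758·K_p = 6.667.
K_p = (6.667 − 1)/0.5758 = 9.84.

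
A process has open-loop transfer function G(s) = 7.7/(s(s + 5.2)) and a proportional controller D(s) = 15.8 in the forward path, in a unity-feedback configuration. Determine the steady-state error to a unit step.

0

The open loop D(s)G(s) has a pole at the origin (type 1), so the static position error constant is infinite and e_ss = 1/(1+∞) = 0.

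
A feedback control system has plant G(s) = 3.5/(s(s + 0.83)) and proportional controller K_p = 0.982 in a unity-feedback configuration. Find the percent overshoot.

48.6%

The closed-loop denominator s² + 0.83s + 3.437 gives ω_n = √3.437 = 1.854 and ζ = 0.83/(2ω_n) = 0.2239.
%OS = 100·exp(−πζ/√(1−ζ²)) = 100·exp(−π·0.2239/√0.9499) = 48.6%.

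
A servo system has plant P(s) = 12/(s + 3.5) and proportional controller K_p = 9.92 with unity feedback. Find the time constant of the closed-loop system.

τ = 0.00816 s

Closed-loop transfer function: T(s) = K_p·P(s)/(1 + K_p·P(s)) = 119/(s + 3.5 + 119) = 119/(s + 122.5).
Time constant τ = 1/122.5 = 0.00816 s.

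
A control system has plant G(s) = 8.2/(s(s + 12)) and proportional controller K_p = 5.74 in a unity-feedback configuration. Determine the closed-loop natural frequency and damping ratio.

ω_n = 6.86 rad/s, ζ = 0.875

1 + K_p·G(s) = 0 gives s² + 12s + 47.07 = 0.
So ω_n² = 47.07 ⇒ ω_n = 6.861 rad/s, and ζ = 12/(2ω_n) = 0.875.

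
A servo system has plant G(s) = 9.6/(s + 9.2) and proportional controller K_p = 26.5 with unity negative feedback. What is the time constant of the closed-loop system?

τ = 0.00379 s

Closed-loop transfer function: T(s) = K_p·G(s)/(1 + K_p·G(s)) = 254.4/(s + 9.2 + 254.4) = 254.4/(s + 263.6).
Time constant τ = 1/263.6 = 0.00379 s.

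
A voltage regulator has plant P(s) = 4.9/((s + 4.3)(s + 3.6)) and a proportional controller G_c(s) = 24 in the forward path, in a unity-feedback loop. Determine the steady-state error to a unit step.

The loop is type 0. Static position error constant K_pos = G_c(0)·P(0) = 24·0.3165 = 7.597.
Steady-state error to a unit step: e_ss = 1/(1+K_pos) = 1/8.597 = 0.116.

0.116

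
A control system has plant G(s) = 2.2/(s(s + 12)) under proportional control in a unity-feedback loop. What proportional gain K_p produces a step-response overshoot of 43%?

From %OS = 100·exp(−πζ/√(1−ζ²)) = 43%, ζ = −ln(0.43)/√(π²+ln²(0.43)) = 0.2594.
Characteristic equation s² + 12s + 2.2K_p = 0 gives ζ = 12/(2√(2.2K_p)).
Setting ζ = 0.2594: √(2.2K_p) = 12/(2·0.2594) = 23.13, so K_p = 534.8/2.2 = 243.

K_p = 243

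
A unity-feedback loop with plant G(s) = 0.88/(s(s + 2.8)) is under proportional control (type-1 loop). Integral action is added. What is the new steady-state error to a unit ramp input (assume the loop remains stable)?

0

The integrator raises the loop to type 2, so K_v → ∞ and e_ss to a ramp is zero.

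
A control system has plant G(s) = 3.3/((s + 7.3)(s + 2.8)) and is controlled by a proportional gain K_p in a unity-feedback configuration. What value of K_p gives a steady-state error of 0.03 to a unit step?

K_p = 200

For a type-0 loop with proportional control, e_ss = 1/(1 + K_p·G(0)).
G(0) = 0.1614. Require 1/(1 + K_p·0.1614) = 0.03, so 1 + 0.1614·K_p = 33.33.
K_p = (33.33 − 1)/0.1614 = 200.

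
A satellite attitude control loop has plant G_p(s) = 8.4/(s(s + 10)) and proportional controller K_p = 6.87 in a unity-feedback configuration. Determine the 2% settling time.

The closed-loop denominator s² + 10s + 57.71 gives ω_n = √57.71 = 7.597 and ζ = 10/(2ω_n) = 0.6582.
2% settling time T_s ≈ 4/(ζω_n) = 4/5 = 0.8 s.

T_s ≈ 0.8 s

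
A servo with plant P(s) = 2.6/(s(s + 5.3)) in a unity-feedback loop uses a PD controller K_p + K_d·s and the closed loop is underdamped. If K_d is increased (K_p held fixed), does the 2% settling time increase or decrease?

decrease

Characteristic equation s² + (5.3 + 2.6K_d)s + 2.6K_p = 0: raising K_d increases ζω_n = (5.3+2.6K_d)/2 while the loop stays underdamped, so T_s ≈ 4/(ζω_n) decreases.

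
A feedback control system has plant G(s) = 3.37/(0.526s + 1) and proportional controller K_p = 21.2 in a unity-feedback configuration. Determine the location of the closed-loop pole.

s = -137.7

Closed loop: T(s) = K_p·G/(1+K_p·G) = 71.44/(0.526s + 1 + 71.44), with pole at s = −(1 + 71.44)/0.526 = −137.7.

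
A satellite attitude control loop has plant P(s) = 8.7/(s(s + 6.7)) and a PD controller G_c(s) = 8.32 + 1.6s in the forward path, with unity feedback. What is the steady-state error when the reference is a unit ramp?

0.0926

The loop has one pole at the origin (type 1). Velocity error constant K_v = lim_{s→0} s·G_c(s)P(s) = 8.32·8.7/6.7 = 10.8.
Steady-state error to a unit ramp: e_ss = 1/K_v = 0.0926.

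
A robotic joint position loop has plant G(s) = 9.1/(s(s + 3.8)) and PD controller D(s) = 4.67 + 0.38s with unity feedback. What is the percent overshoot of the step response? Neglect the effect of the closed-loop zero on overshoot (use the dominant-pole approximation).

Forward path: (4.67 + 0.38s)·9.1/(s(s+3.8)). The closed-loop characteristic equation is s² + (3.8 + 9.1·0.38)s + 9.1·4.67 = 0.
That is s² + 7.258s + 42.5 = 0, so ω_n = 6.519 rad/s and ζ = 7.258/(2·6.519) = 0.5567.
%OS = 100·exp(−πζ/√(1−ζ²)) = 12.2%.

12.2%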